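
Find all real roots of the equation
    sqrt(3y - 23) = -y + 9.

y = 8

Square both sides: 3y - 23 = (-y + 9)^2.
Expand and rearrange: y^2 - 21y + 104 = 0.
Solving gives y = 13 or y = 8.
Check each candidate in the original equation:
  y = 13: sqrt(16) = 4, while -y + 9 = -4 — extraneous.
  y = 8: sqrt(1) = 1, while -y + 9 = 1 — valid.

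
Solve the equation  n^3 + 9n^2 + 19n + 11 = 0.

n = -6.2361 or n = -1.7639 or n = -1

Possible rational roots are divisors of 11. Testing n = -1 gives 0, so (n + 1) is a factor.
Divide: n^3 + 9n^2 + 19n + 11 = (n + 1)(n^2 + 8n + 11).
Apply the quadratic formula to n^2 + 8n + 11 = 0: n = (-8 +/- sqrt(20))/2, i.e. n ~= -1.7639 or n ~= -6.2361.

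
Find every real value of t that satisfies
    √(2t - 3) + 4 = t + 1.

t = 6

Isolate the radical: √(2t - 3) = t - 3.
Square both sides: 2t - 3 = (t - 3)².
Expand and rearrange: t² - 8t + 12 = 0.
Solving gives t = 6 or t = 2.
Check each candidate in the original equation:
  t = 6: √(9) = 3, while t - 3 = 3 — valid.
  t = 2: √(1) = 1, while t - 3 = -1 — extraneous.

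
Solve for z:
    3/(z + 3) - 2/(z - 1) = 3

z = -1.6667 or z = 0

Multiply both sides by (z + 3)(z - 1):
3(z - 1) - 2(z + 3) = 3(z + 3)(z - 1).
Expand and collect terms: 3z² + 5z = 0.
Factor or apply the quadratic formula: z = 0 or z = -1.6667.
Neither value makes a denominator zero (z ≠ -3, z ≠ 1), so both are valid.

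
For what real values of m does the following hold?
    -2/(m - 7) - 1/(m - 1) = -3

m = 1.2984 or m = 7.7016

Multiply both sides by (m - 7)(m - 1):
-2(m - 1) - (m - 7) = -3(m - 7)(m - 1).
Expand and collect terms: -3m^2 + 27m - 30 = 0.
By the quadratic formula, m = (-27 +/- sqrt(369)) / -6, so m ~= 1.2984 or m ~= 7.7016.
Neither value makes a denominator zero (m != 7, m != 1), so both are valid.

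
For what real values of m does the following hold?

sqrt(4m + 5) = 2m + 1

Square both sides: 4m + 5 = (2m + 1)^2.
Expand and rearrange: 4m^2 - 4 = 0.
Solving gives m = 1 or m = -1.
Check each candidate in the original equation:
  m = 1: sqrt(9) = 3, while 2m + 1 = 3 — valid.
  m = -1: sqrt(1) = 1, while 2m + 1 = -1 — extraneous.

m = 1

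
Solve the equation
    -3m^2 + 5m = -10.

m = -1.1736 or m = 2.8403

Rearrange to standard form: -3m^2 + 5m + 10 = 0.
Discriminant: (5)^2 - 4*(-3)*10 = 145.
Quadratic formula: m = (-5 +/- sqrt(145)) / (-6).
So m = 5/6 - sqrt(145)/6 ~= -1.1736 or m = 5/6 + sqrt(145)/6 ~= 2.8403.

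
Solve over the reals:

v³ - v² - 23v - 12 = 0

Possible rational roots are divisors of -12. Testing v = -4 gives 0, so (v + 4) is a factor.
Divide: v³ - v² - 23v - 12 = (v + 4)(v² - 5v - 3).
Apply the quadratic formula to v² - 5v - 3 = 0: v = (5 ± √37)/2, i.e. v ≈ 5.5414 or v ≈ -0.5414.

v = -4 or v = -0.5414 or v = 5.5414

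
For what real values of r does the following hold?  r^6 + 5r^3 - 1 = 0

Let u = r^3. The equation becomes u^2 + 5u - 1 = 0.
By the quadratic formula, u = -5/2 + sqrt(29)/2 or u = -sqrt(29)/2 - 5/2.
r^3 = -5/2 + sqrt(29)/2 gives r = (-5/2 + sqrt(29)/2)^(1/3) ~= 0.5775.
r^3 = -sqrt(29)/2 - 5/2 gives r = -(5/2 + sqrt(29)/2)^(1/3) ~= -1.7317.

r = -1.7317 or r = 0.5775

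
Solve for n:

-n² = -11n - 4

Rearrange to standard form: -n² + 11n + 4 = 0.
Discriminant: (11)² − 4·(-1)·4 = 137.
Quadratic formula: n = (-11 ± √137) / (-2).
So n = 11/2 - √(137)/2 ≈ -0.3523 or n = 11/2 + √(137)/2 ≈ 11.3523.

n = -0.3523 or n = 11.3523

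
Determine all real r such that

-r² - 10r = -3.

r = -10.2915 or r = 0.2915

Rearrange to standard form: -r² - 10r + 3 = 0.
Discriminant: (-10)² − 4·(-1)·3 = 112.
Quadratic formula: r = (10 ± √112) / (-2).
So r = -2·√(7) - 5 ≈ -10.2915 or r = -5 + 2·√(7) ≈ 0.2915.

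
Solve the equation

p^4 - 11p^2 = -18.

Let u = p^2. The equation becomes u^2 - 11u + 18 = 0.
Factor: (u - 2)(u - 9) = 0, so u = 2 or u = 9.
p^2 = 2 gives p = +/-sqrt(2) ~= +/-1.4142.
p^2 = 9 gives p = +/-3.

p = -3 or p = -1.4142 or p = 1.4142 or p = 3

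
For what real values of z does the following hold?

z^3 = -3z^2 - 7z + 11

Rearrange: z^3 + 3z^2 + 7z - 11 = 0.
Possible rational roots are divisors of -11. Testing z = 1 gives 0, so (z - 1) is a factor.
Divide: z^3 + 3z^2 + 7z - 11 = (z - 1)(z^2 + 4z + 11).
The quadratic z^2 + 4z + 11 has discriminant -28 < 0, so no further real roots.

z = 1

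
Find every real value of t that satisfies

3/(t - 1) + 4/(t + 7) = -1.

Multiply both sides by (t - 1)(t + 7):
3(t + 7) + 4(t - 1) = -(t - 1)(t + 7).
Expand and collect terms: -t² - 13t - 10 = 0.
By the quadratic formula, t = (13 ± √129) / -2, so t ≈ -12.1789 or t ≈ -0.8211.
Neither value makes a denominator zero (t ≠ 1, t ≠ -7), so both are valid.

t = -12.1789 or t = -0.8211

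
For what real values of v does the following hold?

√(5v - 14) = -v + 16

v = 10

Square both sides: 5v - 14 = (-v + 16)².
Expand and rearrange: v² - 37v + 270 = 0.
Solving gives v = 27 or v = 10.
Check each candidate in the original equation:
  v = 27: √(121) = 11, while -v + 16 = -11 — extraneous.
  v = 10: √(36) = 6, while -v + 16 = 6 — valid.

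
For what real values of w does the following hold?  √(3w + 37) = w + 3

w = 4

Square both sides: 3w + 37 = (w + 3)².
Expand and rearrange: w² + 3w - 28 = 0.
Solving gives w = 4 or w = -7.
Check each candidate in the original equation:
  w = 4: √(49) = 7, while w + 3 = 7 — valid.
  w = -7: √(16) = 4, while w + 3 = -4 — extraneous.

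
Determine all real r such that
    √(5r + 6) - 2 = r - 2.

Isolate the radical: √(5r + 6) = r.
Square both sides: 5r + 6 = (r)².
Expand and rearrange: r² - 5r - 6 = 0.
Solving gives r = 6 or r = -1.
Check each candidate in the original equation:
  r = 6: √(36) = 6, while r = 6 — valid.
  r = -1: √(1) = 1, while r = -1 — extraneous.

r = 6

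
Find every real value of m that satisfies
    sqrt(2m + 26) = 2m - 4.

Square both sides: 2m + 26 = (2m - 4)^2.
Expand and rearrange: 4m^2 - 18m - 10 = 0.
Solving gives m = 5 or m = -0.5.
Check each candidate in the original equation:
  m = 5: sqrt(36) = 6, while 2m - 4 = 6 — valid.
  m = -0.5: sqrt(25) = 5, while 2m - 4 = -5 — extraneous.

m = 5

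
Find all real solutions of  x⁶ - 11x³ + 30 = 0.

Let u = x³. The equation becomes u² - 11u + 30 = 0.
Factor: (u - 6)(u - 5) = 0, so u = 6 or u = 5.
x³ = 6 gives x = ∛(6) ≈ 1.8171.
x³ = 5 gives x = ∛(5) ≈ 1.71.

x = 1.71 or x = 1.8171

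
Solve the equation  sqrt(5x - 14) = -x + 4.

x = 3

Square both sides: 5x - 14 = (-x + 4)^2.
Expand and rearrange: x^2 - 13x + 30 = 0.
Solving gives x = 10 or x = 3.
Check each candidate in the original equation:
  x = 10: sqrt(36) = 6, while -x + 4 = -6 — extraneous.
  x = 3: sqrt(1) = 1, while -x + 4 = 1 — valid.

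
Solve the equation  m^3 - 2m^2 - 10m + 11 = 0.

Possible rational roots are divisors of 11. Testing m = 1 gives 0, so (m - 1) is a factor.
Divide: m^3 - 2m^2 - 10m + 11 = (m - 1)(m^2 - m - 11).
Apply the quadratic formula to m^2 - m - 11 = 0: m = (1 +/- sqrt(45))/2, i.e. m ~= 3.8541 or m ~= -2.8541.

m = -2.8541 or m = 1 or m = 3.8541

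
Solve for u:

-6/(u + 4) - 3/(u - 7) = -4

u = -2.6086 or u = 7.8586

Multiply both sides by (u + 4)(u - 7):
-6(u - 7) - 3(u + 4) = -4(u + 4)(u - 7).
Expand and collect terms: -4u² + 21u + 82 = 0.
By the quadratic formula, u = (-21 ± √1753) / -8, so u ≈ -2.6086 or u ≈ 7.8586.
Neither value makes a denominator zero (u ≠ -4, u ≠ 7), so both are valid.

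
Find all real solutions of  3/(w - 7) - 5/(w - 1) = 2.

Multiply both sides by (w - 7)(w - 1):
3(w - 1) - 5(w - 7) = 2(w - 7)(w - 1).
Expand and collect terms: 2w² - 14w - 18 = 0.
By the quadratic formula, w = (14 ± √340) / 4, so w ≈ 8.1098 or w ≈ -1.1098.
Neither value makes a denominator zero (w ≠ 7, w ≠ 1), so both are valid.

w = -1.1098 or w = 8.1098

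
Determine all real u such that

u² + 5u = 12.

Rearrange to standard form: u² + 5u - 12 = 0.
Discriminant: (5)² − 4·1·(-12) = 73.
Quadratic formula: u = (-5 ± √73) / 2.
So u = -5/2 + √(73)/2 ≈ 1.772 or u = -√(73)/2 - 5/2 ≈ -6.772.

u = -6.772 or u = 1.772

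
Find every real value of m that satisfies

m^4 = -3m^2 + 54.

m = -2.4495 or m = 2.4495

Let u = m^2. The equation becomes u^2 + 3u - 54 = 0.
Factor: (u - 6)(u + 9) = 0, so u = 6 or u = -9.
m^2 = 6 gives m = +/-sqrt(6) ~= +/-2.4495.
m^2 = -9 < 0 has no real solution.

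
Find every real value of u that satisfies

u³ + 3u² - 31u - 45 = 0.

Possible rational roots are divisors of -45. Testing u = 5 gives 0, so (u - 5) is a factor.
Divide: u³ + 3u² - 31u - 45 = (u - 5)(u² + 8u + 9).
Apply the quadratic formula to u² + 8u + 9 = 0: u = (-8 ± √28)/2, i.e. u ≈ -1.3542 or u ≈ -6.6458.

u = -6.6458 or u = -1.3542 or u = 5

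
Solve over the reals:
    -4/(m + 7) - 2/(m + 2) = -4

m = -6.1085 or m = -1.3915

Multiply both sides by (m + 7)(m + 2):
-4(m + 2) - 2(m + 7) = -4(m + 7)(m + 2).
Expand and collect terms: -4m^2 - 30m - 34 = 0.
By the quadratic formula, m = (30 +/- sqrt(356)) / -8, so m ~= -6.1085 or m ~= -1.3915.
Neither value makes a denominator zero (m != -7, m != -2), so both are valid.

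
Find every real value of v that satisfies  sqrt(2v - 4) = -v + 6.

Square both sides: 2v - 4 = (-v + 6)^2.
Expand and rearrange: v^2 - 14v + 40 = 0.
Solving gives v = 10 or v = 4.
Check each candidate in the original equation:
  v = 10: sqrt(16) = 4, while -v + 6 = -4 — extraneous.
  v = 4: sqrt(4) = 2, while -v + 6 = 2 — valid.

v = 4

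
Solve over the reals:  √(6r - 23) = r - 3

r = 4 or r = 8

Square both sides: 6r - 23 = (r - 3)².
Expand and rearrange: r² - 12r + 32 = 0.
Solving gives r = 8 or r = 4.
Check each candidate in the original equation:
  r = 8: √(25) = 5, while r - 3 = 5 — valid.
  r = 4: √(1) = 1, while r - 3 = 1 — valid.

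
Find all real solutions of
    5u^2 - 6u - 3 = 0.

u = -0.3798 or u = 1.5798

Discriminant: (-6)^2 - 4*5*(-3) = 96.
Quadratic formula: u = (6 +/- sqrt(96)) / 10.
So u = 3/5 + 2*sqrt(6)/5 ~= 1.5798 or u = 3/5 - 2*sqrt(6)/5 ~= -0.3798.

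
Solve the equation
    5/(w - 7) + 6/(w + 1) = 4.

Multiply both sides by (w - 7)(w + 1):
5(w + 1) + 6(w - 7) = 4(w - 7)(w + 1).
Expand and collect terms: 4w² - 35w + 9 = 0.
By the quadratic formula, w = (35 ± √1081) / 8, so w ≈ 8.4848 or w ≈ 0.2652.
Neither value makes a denominator zero (w ≠ 7, w ≠ -1), so both are valid.

w = 0.2652 or w = 8.4848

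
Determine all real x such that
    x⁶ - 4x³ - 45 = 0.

Let u = x³. The equation becomes u² - 4u - 45 = 0.
Factor: (u - 9)(u + 5) = 0, so u = 9 or u = -5.
x³ = 9 gives x = ∛(9) ≈ 2.0801.
x³ = -5 gives x = -∛(5) ≈ -1.71.

x = -1.71 or x = 2.0801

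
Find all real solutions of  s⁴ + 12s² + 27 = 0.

No real solutions.

Let u = s². The equation becomes u² + 12u + 27 = 0.
Factor: (u + 3)(u + 9) = 0, so u = -3 or u = -9.
s² = -3 < 0 has no real solution.
s² = -9 < 0 has no real solution.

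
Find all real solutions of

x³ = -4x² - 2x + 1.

Rearrange: x³ + 4x² + 2x - 1 = 0.
Possible rational roots are divisors of -1. Testing x = -1 gives 0, so (x + 1) is a factor.
Divide: x³ + 4x² + 2x - 1 = (x + 1)(x² + 3x - 1).
Apply the quadratic formula to x² + 3x - 1 = 0: x = (-3 ± √13)/2, i.e. x ≈ 0.3028 or x ≈ -3.3028.

x = -3.3028 or x = -1 or x = 0.3028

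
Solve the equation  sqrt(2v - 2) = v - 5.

Square both sides: 2v - 2 = (v - 5)^2.
Expand and rearrange: v^2 - 12v + 27 = 0.
Solving gives v = 9 or v = 3.
Check each candidate in the original equation:
  v = 9: sqrt(16) = 4, while v - 5 = 4 — valid.
  v = 3: sqrt(4) = 2, while v - 5 = -2 — extraneous.

v = 9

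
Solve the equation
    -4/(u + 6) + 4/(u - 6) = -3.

Multiply both sides by (u + 6)(u - 6):
-4(u - 6) + 4(u + 6) = -3(u + 6)(u - 6).
Expand and collect terms: -3u² + 60 = 0.
By the quadratic formula, u = (0 ± √720) / -6, so u ≈ -4.4721 or u ≈ 4.4721.
Neither value makes a denominator zero (u ≠ -6, u ≠ 6), so both are valid.

u = -4.4721 or u = 4.4721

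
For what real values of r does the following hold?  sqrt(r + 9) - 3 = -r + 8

Isolate the radical: sqrt(r + 9) = -r + 11.
Square both sides: r + 9 = (-r + 11)^2.
Expand and rearrange: r^2 - 23r + 112 = 0.
Solving gives r = 16 or r = 7.
Check each candidate in the original equation:
  r = 16: sqrt(25) = 5, while -r + 11 = -5 — extraneous.
  r = 7: sqrt(16) = 4, while -r + 11 = 4 — valid.

r = 7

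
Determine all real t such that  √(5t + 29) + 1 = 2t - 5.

Isolate the radical: √(5t + 29) = 2t - 6.
Square both sides: 5t + 29 = (2t - 6)².
Expand and rearrange: 4t² - 29t + 7 = 0.
Solving gives t = 7 or t = 0.25.
Check each candidate in the original equation:
  t = 7: √(64) = 8, while 2t - 6 = 8 — valid.
  t = 0.25: √(30.25) = 5.5, while 2t - 6 = -5.5 — extraneous.

t = 7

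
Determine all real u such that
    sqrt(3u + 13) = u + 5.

Square both sides: 3u + 13 = (u + 5)^2.
Expand and rearrange: u^2 + 7u + 12 = 0.
Solving gives u = -3 or u = -4.
Check each candidate in the original equation:
  u = -3: sqrt(4) = 2, while u + 5 = 2 — valid.
  u = -4: sqrt(1) = 1, while u + 5 = 1 — valid.

u = -4 or u = -3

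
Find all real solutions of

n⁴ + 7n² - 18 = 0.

Let u = n². The equation becomes u² + 7u - 18 = 0.
Factor: (u + 9)(u - 2) = 0, so u = -9 or u = 2.
n² = -9 < 0 has no real solution.
n² = 2 gives n = ±√(2) ≈ ±1.4142.

n = -1.4142 or n = 1.4142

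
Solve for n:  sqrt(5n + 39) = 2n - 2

n = 5

Square both sides: 5n + 39 = (2n - 2)^2.
Expand and rearrange: 4n^2 - 13n - 35 = 0.
Solving gives n = 5 or n = -1.75.
Check each candidate in the original equation:
  n = 5: sqrt(64) = 8, while 2n - 2 = 8 — valid.
  n = -1.75: sqrt(30.25) = 5.5, while 2n - 2 = -5.5 — extraneous.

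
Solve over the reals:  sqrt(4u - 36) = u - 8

u = 10

Square both sides: 4u - 36 = (u - 8)^2.
Expand and rearrange: u^2 - 20u + 100 = 0.
This gives the repeated root u = 10.
Check in the original equation:
  u = 10: sqrt(4) = 2, while u - 8 = 2 — valid.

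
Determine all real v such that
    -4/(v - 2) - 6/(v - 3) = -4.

Multiply both sides by (v - 2)(v - 3):
-4(v - 3) - 6(v - 2) = -4(v - 2)(v - 3).
Expand and collect terms: -4v² + 30v - 48 = 0.
By the quadratic formula, v = (-30 ± √132) / -8, so v ≈ 2.3139 or v ≈ 5.1861.
Neither value makes a denominator zero (v ≠ 2, v ≠ 3), so both are valid.

v = 2.3139 or v = 5.1861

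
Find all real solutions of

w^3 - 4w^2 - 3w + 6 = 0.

Possible rational roots are divisors of 6. Testing w = 1 gives 0, so (w - 1) is a factor.
Divide: w^3 - 4w^2 - 3w + 6 = (w - 1)(w^2 - 3w - 6).
Apply the quadratic formula to w^2 - 3w - 6 = 0: w = (3 +/- sqrt(33))/2, i.e. w ~= 4.3723 or w ~= -1.3723.

w = -1.3723 or w = 1 or w = 4.3723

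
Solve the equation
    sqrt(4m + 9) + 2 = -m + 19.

Isolate the radical: sqrt(4m + 9) = -m + 17.
Square both sides: 4m + 9 = (-m + 17)^2.
Expand and rearrange: m^2 - 38m + 280 = 0.
Solving gives m = 28 or m = 10.
Check each candidate in the original equation:
  m = 28: sqrt(121) = 11, while -m + 17 = -11 — extraneous.
  m = 10: sqrt(49) = 7, while -m + 17 = 7 — valid.

m = 10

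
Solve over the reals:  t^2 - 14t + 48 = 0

t = 6 or t = 8

Factor: (t - 8)(t - 6) = 0.
So t = 8 or t = 6.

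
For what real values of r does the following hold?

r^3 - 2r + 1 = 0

r = -1.618 or r = 0.618 or r = 1

Possible rational roots are divisors of 1. Testing r = 1 gives 0, so (r - 1) is a factor.
Divide: r^3 - 2r + 1 = (r - 1)(r^2 + r - 1).
Apply the quadratic formula to r^2 + r - 1 = 0: r = (-1 +/- sqrt(5))/2, i.e. r ~= 0.618 or r ~= -1.618.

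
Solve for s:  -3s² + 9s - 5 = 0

Discriminant: (9)² − 4·(-3)·(-5) = 21.
Quadratic formula: s = (-9 ± √21) / (-6).
So s = 3/2 - √(21)/6 ≈ 0.7362 or s = √(21)/6 + 3/2 ≈ 2.2638.

s = 0.7362 or s = 2.2638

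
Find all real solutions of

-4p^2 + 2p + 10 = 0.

p = -1.3508 or p = 1.8508

Discriminant: (2)^2 - 4*(-4)*10 = 164.
Quadratic formula: p = (-2 +/- sqrt(164)) / (-8).
So p = 1/4 - sqrt(41)/4 ~= -1.3508 or p = 1/4 + sqrt(41)/4 ~= 1.8508.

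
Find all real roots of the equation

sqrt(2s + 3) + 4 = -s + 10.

Isolate the radical: sqrt(2s + 3) = -s + 6.
Square both sides: 2s + 3 = (-s + 6)^2.
Expand and rearrange: s^2 - 14s + 33 = 0.
Solving gives s = 11 or s = 3.
Check each candidate in the original equation:
  s = 11: sqrt(25) = 5, while -s + 6 = -5 — extraneous.
  s = 3: sqrt(9) = 3, while -s + 6 = 3 — valid.

s = 3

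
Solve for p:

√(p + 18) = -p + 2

Square both sides: p + 18 = (-p + 2)².
Expand and rearrange: p² - 5p - 14 = 0.
Solving gives p = 7 or p = -2.
Check each candidate in the original equation:
  p = 7: √(25) = 5, while -p + 2 = -5 — extraneous.
  p = -2: √(16) = 4, while -p + 2 = 4 — valid.

p = -2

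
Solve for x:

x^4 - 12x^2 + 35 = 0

Let u = x^2. The equation becomes u^2 - 12u + 35 = 0.
Factor: (u - 5)(u - 7) = 0, so u = 5 or u = 7.
x^2 = 5 gives x = +/-sqrt(5) ~= +/-2.2361.
x^2 = 7 gives x = +/-sqrt(7) ~= +/-2.6458.

x = -2.6458 or x = -2.2361 or x = 2.2361 or x = 2.6458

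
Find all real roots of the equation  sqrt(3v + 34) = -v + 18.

Square both sides: 3v + 34 = (-v + 18)^2.
Expand and rearrange: v^2 - 39v + 290 = 0.
Solving gives v = 29 or v = 10.
Check each candidate in the original equation:
  v = 29: sqrt(121) = 11, while -v + 18 = -11 — extraneous.
  v = 10: sqrt(64) = 8, while -v + 18 = 8 — valid.

v = 10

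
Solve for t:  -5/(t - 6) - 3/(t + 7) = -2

t = -5.7629 or t = 8.7629

Multiply both sides by (t - 6)(t + 7):
-5(t + 7) - 3(t - 6) = -2(t - 6)(t + 7).
Expand and collect terms: -2t^2 + 6t + 101 = 0.
By the quadratic formula, t = (-6 +/- sqrt(844)) / -4, so t ~= -5.7629 or t ~= 8.7629.
Neither value makes a denominator zero (t != 6, t != -7), so both are valid.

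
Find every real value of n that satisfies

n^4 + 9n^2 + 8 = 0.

No real solutions.

Let u = n^2. The equation becomes u^2 + 9u + 8 = 0.
Factor: (u + 8)(u + 1) = 0, so u = -8 or u = -1.
n^2 = -8 < 0 has no real solution.
n^2 = -1 < 0 has no real solution.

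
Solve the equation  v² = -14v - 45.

v = -9 or v = -5

Bring every term to one side: v² + 14v + 45 = 0.
Factor: (v + 5)(v + 9) = 0.
So v = -5 or v = -9.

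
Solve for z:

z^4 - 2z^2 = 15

z = -2.2361 or z = 2.2361

Let u = z^2. The equation becomes u^2 - 2u - 15 = 0.
Factor: (u + 3)(u - 5) = 0, so u = -3 or u = 5.
z^2 = -3 < 0 has no real solution.
z^2 = 5 gives z = +/-sqrt(5) ~= +/-2.2361.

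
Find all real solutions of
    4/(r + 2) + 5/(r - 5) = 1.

Multiply both sides by (r + 2)(r - 5):
4(r - 5) + 5(r + 2) = (r + 2)(r - 5).
Expand and collect terms: r^2 - 12r = 0.
Factor or apply the quadratic formula: r = 12 or r = 0.
Neither value makes a denominator zero (r != -2, r != 5), so both are valid.

r = 0 or r = 12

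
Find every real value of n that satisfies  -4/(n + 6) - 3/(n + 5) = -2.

Multiply both sides by (n + 6)(n + 5):
-4(n + 5) - 3(n + 6) = -2(n + 6)(n + 5).
Expand and collect terms: -2n² - 15n - 22 = 0.
Factor or apply the quadratic formula: n = -5.5 or n = -2.
Neither value makes a denominator zero (n ≠ -6, n ≠ -5), so both are valid.

n = -5.5 or n = -2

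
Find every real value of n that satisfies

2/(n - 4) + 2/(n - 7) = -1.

n = 1 or n = 6

Multiply both sides by (n - 4)(n - 7):
2(n - 7) + 2(n - 4) = -(n - 4)(n - 7).
Expand and collect terms: -n^2 + 7n - 6 = 0.
Factor or apply the quadratic formula: n = 1 or n = 6.
Neither value makes a denominator zero (n != 4, n != 7), so both are valid.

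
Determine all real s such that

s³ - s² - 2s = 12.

Rearrange: s³ - s² - 2s - 12 = 0.
Possible rational roots are divisors of -12. Testing s = 3 gives 0, so (s - 3) is a factor.
Divide: s³ - s² - 2s - 12 = (s - 3)(s² + 2s + 4).
The quadratic s² + 2s + 4 has discriminant -12 < 0, so no further real roots.

s = 3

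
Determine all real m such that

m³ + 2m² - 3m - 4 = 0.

Possible rational roots are divisors of -4. Testing m = -1 gives 0, so (m + 1) is a factor.
Divide: m³ + 2m² - 3m - 4 = (m + 1)(m² + m - 4).
Apply the quadratic formula to m² + m - 4 = 0: m = (-1 ± √17)/2, i.e. m ≈ 1.5616 or m ≈ -2.5616.

m = -2.5616 or m = -1 or m = 1.5616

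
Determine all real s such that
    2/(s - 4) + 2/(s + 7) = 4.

s = -6.5227 or s = 4.5227

Multiply both sides by (s - 4)(s + 7):
2(s + 7) + 2(s - 4) = 4(s - 4)(s + 7).
Expand and collect terms: 4s^2 + 8s - 118 = 0.
By the quadratic formula, s = (-8 +/- sqrt(1952)) / 8, so s ~= 4.5227 or s ~= -6.5227.
Neither value makes a denominator zero (s != 4, s != -7), so both are valid.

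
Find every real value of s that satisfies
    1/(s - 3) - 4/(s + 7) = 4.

s = -7.9777 or s = 3.2277

Multiply both sides by (s - 3)(s + 7):
(s + 7) - 4(s - 3) = 4(s - 3)(s + 7).
Expand and collect terms: 4s^2 + 19s - 103 = 0.
By the quadratic formula, s = (-19 +/- sqrt(2009)) / 8, so s ~= 3.2277 or s ~= -7.9777.
Neither value makes a denominator zero (s != 3, s != -7), so both are valid.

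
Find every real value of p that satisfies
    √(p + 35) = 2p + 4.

Square both sides: p + 35 = (2p + 4)².
Expand and rearrange: 4p² + 15p - 19 = 0.
Solving gives p = 1 or p = -4.75.
Check each candidate in the original equation:
  p = 1: √(36) = 6, while 2p + 4 = 6 — valid.
  p = -4.75: √(30.25) = 5.5, while 2p + 4 = -5.5 — extraneous.

p = 1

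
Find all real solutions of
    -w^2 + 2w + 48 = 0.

Factor: -1(w + 6)(w - 8) = 0.
So w = -6 or w = 8.

w = -6 or w = 8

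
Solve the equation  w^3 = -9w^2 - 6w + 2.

w = -8.2426 or w = -1 or w = 0.2426

Rearrange: w^3 + 9w^2 + 6w - 2 = 0.
Possible rational roots are divisors of -2. Testing w = -1 gives 0, so (w + 1) is a factor.
Divide: w^3 + 9w^2 + 6w - 2 = (w + 1)(w^2 + 8w - 2).
Apply the quadratic formula to w^2 + 8w - 2 = 0: w = (-8 +/- sqrt(72))/2, i.e. w ~= 0.2426 or w ~= -8.2426.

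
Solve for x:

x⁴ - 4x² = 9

x = -2.3676 or x = 2.3676

Let u = x². The equation becomes u² - 4u - 9 = 0.
By the quadratic formula, u = 2 + √(13) or u = 2 - √(13).
x² = 2 + √(13) gives x = ±√(2 + √(13)) ≈ ±2.3676.
x² = 2 - √(13) < 0 has no real solution.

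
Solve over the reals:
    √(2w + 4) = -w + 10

Square both sides: 2w + 4 = (-w + 10)².
Expand and rearrange: w² - 22w + 96 = 0.
Solving gives w = 16 or w = 6.
Check each candidate in the original equation:
  w = 16: √(36) = 6, while -w + 10 = -6 — extraneous.
  w = 6: √(16) = 4, while -w + 10 = 4 — valid.

w = 6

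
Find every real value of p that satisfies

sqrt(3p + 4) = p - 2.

p = 7

Square both sides: 3p + 4 = (p - 2)^2.
Expand and rearrange: p^2 - 7p = 0.
Solving gives p = 7 or p = 0.
Check each candidate in the original equation:
  p = 7: sqrt(25) = 5, while p - 2 = 5 — valid.
  p = 0: sqrt(4) = 2, while p - 2 = -2 — extraneous.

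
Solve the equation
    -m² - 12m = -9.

Rearrange to standard form: -m² - 12m + 9 = 0.
Discriminant: (-12)² − 4·(-1)·9 = 180.
Quadratic formula: m = (12 ± √180) / (-2).
So m = -3·√(5) - 6 ≈ -12.7082 or m = -6 + 3·√(5) ≈ 0.7082.

m = -12.7082 or m = 0.7082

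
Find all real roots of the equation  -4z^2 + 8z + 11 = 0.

Discriminant: (8)^2 - 4*(-4)*11 = 240.
Quadratic formula: z = (-8 +/- sqrt(240)) / (-8).
So z = 1 - sqrt(15)/2 ~= -0.9365 or z = 1 + sqrt(15)/2 ~= 2.9365.

z = -0.9365 or z = 2.9365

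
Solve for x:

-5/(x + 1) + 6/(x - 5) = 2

x = -2.8059 or x = 7.3059

Multiply both sides by (x + 1)(x - 5):
-5(x - 5) + 6(x + 1) = 2(x + 1)(x - 5).
Expand and collect terms: 2x² - 9x - 41 = 0.
By the quadratic formula, x = (9 ± √409) / 4, so x ≈ 7.3059 or x ≈ -2.8059.
Neither value makes a denominator zero (x ≠ -1, x ≠ 5), so both are valid.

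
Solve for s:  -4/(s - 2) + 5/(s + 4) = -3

Multiply both sides by (s - 2)(s + 4):
-4(s + 4) + 5(s - 2) = -3(s - 2)(s + 4).
Expand and collect terms: -3s² - 7s + 50 = 0.
By the quadratic formula, s = (7 ± √649) / -6, so s ≈ -5.4126 or s ≈ 3.0792.
Neither value makes a denominator zero (s ≠ 2, s ≠ -4), so both are valid.

s = -5.4126 or s = 3.0792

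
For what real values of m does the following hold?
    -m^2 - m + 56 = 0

m = -8 or m = 7

Factor: -1(m - 7)(m + 8) = 0.
So m = 7 or m = -8.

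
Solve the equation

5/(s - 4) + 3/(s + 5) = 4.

Multiply both sides by (s - 4)(s + 5):
5(s + 5) + 3(s - 4) = 4(s - 4)(s + 5).
Expand and collect terms: 4s² - 4s - 93 = 0.
By the quadratic formula, s = (4 ± √1504) / 8, so s ≈ 5.3477 or s ≈ -4.3477.
Neither value makes a denominator zero (s ≠ 4, s ≠ -5), so both are valid.

s = -4.3477 or s = 5.3477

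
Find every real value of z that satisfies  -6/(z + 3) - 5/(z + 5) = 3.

z = -7.8403 or z = -3.8264

Multiply both sides by (z + 3)(z + 5):
-6(z + 5) - 5(z + 3) = 3(z + 3)(z + 5).
Expand and collect terms: 3z² + 35z + 90 = 0.
By the quadratic formula, z = (-35 ± √145) / 6, so z ≈ -3.8264 or z ≈ -7.8403.
Neither value makes a denominator zero (z ≠ -3, z ≠ -5), so both are valid.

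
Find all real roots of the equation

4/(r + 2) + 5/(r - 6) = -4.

r = -3.1581 or r = 4.9081

Multiply both sides by (r + 2)(r - 6):
4(r - 6) + 5(r + 2) = -4(r + 2)(r - 6).
Expand and collect terms: -4r^2 + 7r + 62 = 0.
By the quadratic formula, r = (-7 +/- sqrt(1041)) / -8, so r ~= -3.1581 or r ~= 4.9081.
Neither value makes a denominator zero (r != -2, r != 6), so both are valid.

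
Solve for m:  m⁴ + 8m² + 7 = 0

No real solutions.

Let u = m². The equation becomes u² + 8u + 7 = 0.
Factor: (u + 7)(u + 1) = 0, so u = -7 or u = -1.
m² = -7 < 0 has no real solution.
m² = -1 < 0 has no real solution.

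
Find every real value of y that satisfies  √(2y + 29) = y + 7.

y = -2

Square both sides: 2y + 29 = (y + 7)².
Expand and rearrange: y² + 12y + 20 = 0.
Solving gives y = -2 or y = -10.
Check each candidate in the original equation:
  y = -2: √(25) = 5, while y + 7 = 5 — valid.
  y = -10: √(9) = 3, while y + 7 = -3 — extraneous.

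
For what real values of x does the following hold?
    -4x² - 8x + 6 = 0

x = -2.5811 or x = 0.5811

Discriminant: (-8)² − 4·(-4)·6 = 160.
Quadratic formula: x = (8 ± √160) / (-8).
So x = -√(10)/2 - 1 ≈ -2.5811 or x = -1 + √(10)/2 ≈ 0.5811.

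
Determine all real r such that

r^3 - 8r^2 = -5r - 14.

r = -1 or r = 2 or r = 7

Rearrange: r^3 - 8r^2 + 5r + 14 = 0.
Possible rational roots are divisors of 14. Testing r = 2 gives 0, so (r - 2) is a factor.
Divide: r^3 - 8r^2 + 5r + 14 = (r - 2)(r^2 - 6r - 7).
Factor the quadratic: r = 7 or r = -1.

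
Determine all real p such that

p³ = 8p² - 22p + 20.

Rearrange: p³ - 8p² + 22p - 20 = 0.
Possible rational roots are divisors of -20. Testing p = 2 gives 0, so (p - 2) is a factor.
Divide: p³ - 8p² + 22p - 20 = (p - 2)(p² - 6p + 10).
The quadratic p² - 6p + 10 has discriminant -4 < 0, so no further real roots.

p = 2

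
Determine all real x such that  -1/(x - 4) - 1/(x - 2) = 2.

x = 1.382 or x = 3.618

Multiply both sides by (x - 4)(x - 2):
-(x - 2) - (x - 4) = 2(x - 4)(x - 2).
Expand and collect terms: 2x² - 10x + 10 = 0.
By the quadratic formula, x = (10 ± √20) / 4, so x ≈ 3.618 or x ≈ 1.382.
Neither value makes a denominator zero (x ≠ 4, x ≠ 2), so both are valid.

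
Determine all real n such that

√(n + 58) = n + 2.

n = 6

Square both sides: n + 58 = (n + 2)².
Expand and rearrange: n² + 3n - 54 = 0.
Solving gives n = 6 or n = -9.
Check each candidate in the original equation:
  n = 6: √(64) = 8, while n + 2 = 8 — valid.
  n = -9: √(49) = 7, while n + 2 = -7 — extraneous.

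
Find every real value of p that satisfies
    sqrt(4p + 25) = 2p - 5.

Square both sides: 4p + 25 = (2p - 5)^2.
Expand and rearrange: 4p^2 - 24p = 0.
Solving gives p = 6 or p = 0.
Check each candidate in the original equation:
  p = 6: sqrt(49) = 7, while 2p - 5 = 7 — valid.
  p = 0: sqrt(25) = 5, while 2p - 5 = -5 — extraneous.

p = 6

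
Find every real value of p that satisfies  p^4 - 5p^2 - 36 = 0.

p = -3 or p = 3

Let u = p^2. The equation becomes u^2 - 5u - 36 = 0.
Factor: (u - 9)(u + 4) = 0, so u = 9 or u = -4.
p^2 = 9 gives p = +/-3.
p^2 = -4 < 0 has no real solution.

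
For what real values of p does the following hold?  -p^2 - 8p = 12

Bring every term to one side: -p^2 - 8p - 12 = 0.
Factor: -1(p + 6)(p + 2) = 0.
So p = -6 or p = -2.

p = -6 or p = -2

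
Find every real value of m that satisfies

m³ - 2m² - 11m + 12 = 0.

m = -3 or m = 1 or m = 4

Possible rational roots are divisors of 12. Testing m = 4 gives 0, so (m - 4) is a factor.
Divide: m³ - 2m² - 11m + 12 = (m - 4)(m² + 2m - 3).
Factor the quadratic: m = 1 or m = -3.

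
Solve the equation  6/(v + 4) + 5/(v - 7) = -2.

Multiply both sides by (v + 4)(v - 7):
6(v - 7) + 5(v + 4) = -2(v + 4)(v - 7).
Expand and collect terms: -2v^2 - 5v + 78 = 0.
By the quadratic formula, v = (5 +/- sqrt(649)) / -4, so v ~= -7.6189 or v ~= 5.1189.
Neither value makes a denominator zero (v != -4, v != 7), so both are valid.

v = -7.6189 or v = 5.1189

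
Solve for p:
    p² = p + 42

p = -6 or p = 7

Bring every term to one side: p² - p - 42 = 0.
Factor: (p + 6)(p - 7) = 0.
So p = -6 or p = 7.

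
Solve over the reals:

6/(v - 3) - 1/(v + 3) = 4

v = -3.2013 or v = 4.4513

Multiply both sides by (v - 3)(v + 3):
6(v + 3) - (v - 3) = 4(v - 3)(v + 3).
Expand and collect terms: 4v² - 5v - 57 = 0.
By the quadratic formula, v = (5 ± √937) / 8, so v ≈ 4.4513 or v ≈ -3.2013.
Neither value makes a denominator zero (v ≠ 3, v ≠ -3), so both are valid.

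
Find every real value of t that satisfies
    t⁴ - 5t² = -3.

Let u = t². The equation becomes u² - 5u + 3 = 0.
By the quadratic formula, u = √(13)/2 + 5/2 or u = 5/2 - √(13)/2.
t² = √(13)/2 + 5/2 gives t = ±√(√(13)/2 + 5/2) ≈ ±2.0743.
t² = 5/2 - √(13)/2 gives t = ±√(5/2 - √(13)/2) ≈ ±0.835.

t = -2.0743 or t = -0.835 or t = 0.835 or t = 2.0743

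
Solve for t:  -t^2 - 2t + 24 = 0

Factor: -1(t + 6)(t - 4) = 0.
So t = -6 or t = 4.

t = -6 or t = 4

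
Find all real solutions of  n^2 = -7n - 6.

Bring every term to one side: n^2 + 7n + 6 = 0.
Factor: (n + 1)(n + 6) = 0.
So n = -1 or n = -6.

n = -6 or n = -1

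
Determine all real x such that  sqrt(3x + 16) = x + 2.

x = 3

Square both sides: 3x + 16 = (x + 2)^2.
Expand and rearrange: x^2 + x - 12 = 0.
Solving gives x = 3 or x = -4.
Check each candidate in the original equation:
  x = 3: sqrt(25) = 5, while x + 2 = 5 — valid.
  x = -4: sqrt(4) = 2, while x + 2 = -2 — extraneous.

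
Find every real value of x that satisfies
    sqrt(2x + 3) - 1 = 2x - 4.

Isolate the radical: sqrt(2x + 3) = 2x - 3.
Square both sides: 2x + 3 = (2x - 3)^2.
Expand and rearrange: 4x^2 - 14x + 6 = 0.
Solving gives x = 3 or x = 0.5.
Check each candidate in the original equation:
  x = 3: sqrt(9) = 3, while 2x - 3 = 3 — valid.
  x = 0.5: sqrt(4) = 2, while 2x - 3 = -2 — extraneous.

x = 3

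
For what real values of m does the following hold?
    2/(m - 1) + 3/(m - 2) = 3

m = 1.2792 or m = 3.3874

Multiply both sides by (m - 1)(m - 2):
2(m - 2) + 3(m - 1) = 3(m - 1)(m - 2).
Expand and collect terms: 3m² - 14m + 13 = 0.
By the quadratic formula, m = (14 ± √40) / 6, so m ≈ 3.3874 or m ≈ 1.2792.
Neither value makes a denominator zero (m ≠ 1, m ≠ 2), so both are valid.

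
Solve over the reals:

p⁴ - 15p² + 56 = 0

Let u = p². The equation becomes u² - 15u + 56 = 0.
Factor: (u - 7)(u - 8) = 0, so u = 7 or u = 8.
p² = 7 gives p = ±√(7) ≈ ±2.6458.
p² = 8 gives p = ±2·√(2) ≈ ±2.8284.

p = -2.8284 or p = -2.6458 or p = 2.6458 or p = 2.8284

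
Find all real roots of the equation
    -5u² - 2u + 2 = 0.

u = -0.8633 or u = 0.4633

Discriminant: (-2)² − 4·(-5)·2 = 44.
Quadratic formula: u = (2 ± √44) / (-10).
So u = -√(11)/5 - 1/5 ≈ -0.8633 or u = -1/5 + √(11)/5 ≈ 0.4633.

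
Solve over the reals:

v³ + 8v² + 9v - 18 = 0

v = -6 or v = -3 or v = 1

Possible rational roots are divisors of -18. Testing v = -3 gives 0, so (v + 3) is a factor.
Divide: v³ + 8v² + 9v - 18 = (v + 3)(v² + 5v - 6).
Factor the quadratic: v = 1 or v = -6.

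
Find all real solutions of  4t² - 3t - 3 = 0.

Discriminant: (-3)² − 4·4·(-3) = 57.
Quadratic formula: t = (3 ± √57) / 8.
So t = 3/8 + √(57)/8 ≈ 1.3187 or t = 3/8 - √(57)/8 ≈ -0.5687.

t = -0.5687 or t = 1.3187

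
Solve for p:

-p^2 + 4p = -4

Rearrange to standard form: -p^2 + 4p + 4 = 0.
Discriminant: (4)^2 - 4*(-1)*4 = 32.
Quadratic formula: p = (-4 +/- sqrt(32)) / (-2).
So p = 2 - 2*sqrt(2) ~= -0.8284 or p = 2 + 2*sqrt(2) ~= 4.8284.

p = -0.8284 or p = 4.8284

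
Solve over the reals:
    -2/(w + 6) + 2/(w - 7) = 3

w = -6.6356 or w = 7.6356

Multiply both sides by (w + 6)(w - 7):
-2(w - 7) + 2(w + 6) = 3(w + 6)(w - 7).
Expand and collect terms: 3w^2 - 3w - 152 = 0.
By the quadratic formula, w = (3 +/- sqrt(1833)) / 6, so w ~= 7.6356 or w ~= -6.6356.
Neither value makes a denominator zero (w != -6, w != 7), so both are valid.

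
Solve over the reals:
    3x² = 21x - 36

x = 3 or x = 4

Bring every term to one side: 3x² - 21x + 36 = 0.
Factor: 3(x - 3)(x - 4) = 0.
So x = 3 or x = 4.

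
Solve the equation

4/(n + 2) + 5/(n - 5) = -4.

n = -3.1804 or n = 3.9304

Multiply both sides by (n + 2)(n - 5):
4(n - 5) + 5(n + 2) = -4(n + 2)(n - 5).
Expand and collect terms: -4n^2 + 3n + 50 = 0.
By the quadratic formula, n = (-3 +/- sqrt(809)) / -8, so n ~= -3.1804 or n ~= 3.9304.
Neither value makes a denominator zero (n != -2, n != 5), so both are valid.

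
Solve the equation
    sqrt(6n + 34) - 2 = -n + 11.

n = 5

Isolate the radical: sqrt(6n + 34) = -n + 13.
Square both sides: 6n + 34 = (-n + 13)^2.
Expand and rearrange: n^2 - 32n + 135 = 0.
Solving gives n = 27 or n = 5.
Check each candidate in the original equation:
  n = 27: sqrt(196) = 14, while -n + 13 = -14 — extraneous.
  n = 5: sqrt(64) = 8, while -n + 13 = 8 — valid.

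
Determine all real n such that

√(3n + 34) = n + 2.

n = 5

Square both sides: 3n + 34 = (n + 2)².
Expand and rearrange: n² + n - 30 = 0.
Solving gives n = 5 or n = -6.
Check each candidate in the original equation:
  n = 5: √(49) = 7, while n + 2 = 7 — valid.
  n = -6: √(16) = 4, while n + 2 = -4 — extraneous.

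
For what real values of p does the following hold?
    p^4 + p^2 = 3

p = -1.1414 or p = 1.1414

Let u = p^2. The equation becomes u^2 + u - 3 = 0.
By the quadratic formula, u = -1/2 + sqrt(13)/2 or u = -sqrt(13)/2 - 1/2.
p^2 = -1/2 + sqrt(13)/2 gives p = +/-sqrt(-1/2 + sqrt(13)/2) ~= +/-1.1414.
p^2 = -sqrt(13)/2 - 1/2 < 0 has no real solution.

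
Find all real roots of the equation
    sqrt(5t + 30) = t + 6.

Square both sides: 5t + 30 = (t + 6)^2.
Expand and rearrange: t^2 + 7t + 6 = 0.
Solving gives t = -1 or t = -6.
Check each candidate in the original equation:
  t = -1: sqrt(25) = 5, while t + 6 = 5 — valid.
  t = -6: sqrt(0) = 0, while t + 6 = 0 — valid.

t = -6 or t = -1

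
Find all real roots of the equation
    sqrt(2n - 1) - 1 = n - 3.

Isolate the radical: sqrt(2n - 1) = n - 2.
Square both sides: 2n - 1 = (n - 2)^2.
Expand and rearrange: n^2 - 6n + 5 = 0.
Solving gives n = 5 or n = 1.
Check each candidate in the original equation:
  n = 5: sqrt(9) = 3, while n - 2 = 3 — valid.
  n = 1: sqrt(1) = 1, while n - 2 = -1 — extraneous.

n = 5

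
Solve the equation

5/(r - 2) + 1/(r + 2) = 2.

r = -1.7016 or r = 4.7016

Multiply both sides by (r - 2)(r + 2):
5(r + 2) + (r - 2) = 2(r - 2)(r + 2).
Expand and collect terms: 2r^2 - 6r - 16 = 0.
By the quadratic formula, r = (6 +/- sqrt(164)) / 4, so r ~= 4.7016 or r ~= -1.7016.
Neither value makes a denominator zero (r != 2, r != -2), so both are valid.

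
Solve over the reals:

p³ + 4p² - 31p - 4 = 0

p = -7.873 or p = -0.127 or p = 4

Possible rational roots are divisors of -4. Testing p = 4 gives 0, so (p - 4) is a factor.
Divide: p³ + 4p² - 31p - 4 = (p - 4)(p² + 8p + 1).
Apply the quadratic formula to p² + 8p + 1 = 0: p = (-8 ± √60)/2, i.e. p ≈ -0.127 or p ≈ -7.873.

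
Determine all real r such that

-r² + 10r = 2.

r = 0.2042 or r = 9.7958

Rearrange to standard form: -r² + 10r - 2 = 0.
Discriminant: (10)² − 4·(-1)·(-2) = 92.
Quadratic formula: r = (-10 ± √92) / (-2).
So r = 5 - √(23) ≈ 0.2042 or r = √(23) + 5 ≈ 9.7958.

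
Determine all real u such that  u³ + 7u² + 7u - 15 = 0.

u = -5 or u = -3 or u = 1

Possible rational roots are divisors of -15. Testing u = -3 gives 0, so (u + 3) is a factor.
Divide: u³ + 7u² + 7u - 15 = (u + 3)(u² + 4u - 5).
Factor the quadratic: u = 1 or u = -5.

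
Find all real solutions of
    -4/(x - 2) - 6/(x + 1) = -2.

Multiply both sides by (x - 2)(x + 1):
-4(x + 1) - 6(x - 2) = -2(x - 2)(x + 1).
Expand and collect terms: -2x² + 12x - 4 = 0.
By the quadratic formula, x = (-12 ± √112) / -4, so x ≈ 0.3542 or x ≈ 5.6458.
Neither value makes a denominator zero (x ≠ 2, x ≠ -1), so both are valid.

x = 0.3542 or x = 5.6458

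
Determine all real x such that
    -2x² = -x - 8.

Rearrange to standard form: -2x² + x + 8 = 0.
Discriminant: (1)² − 4·(-2)·8 = 65.
Quadratic formula: x = (-1 ± √65) / (-4).
So x = 1/4 - √(65)/4 ≈ -1.7656 or x = 1/4 + √(65)/4 ≈ 2.2656.

x = -1.7656 or x = 2.2656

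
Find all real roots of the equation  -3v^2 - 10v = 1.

Rearrange to standard form: -3v^2 - 10v - 1 = 0.
Discriminant: (-10)^2 - 4*(-3)*(-1) = 88.
Quadratic formula: v = (10 +/- sqrt(88)) / (-6).
So v = -5/3 - sqrt(22)/3 ~= -3.2301 or v = -5/3 + sqrt(22)/3 ~= -0.1032.

v = -3.2301 or v = -0.1032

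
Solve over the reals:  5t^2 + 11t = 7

Rearrange to standard form: 5t^2 + 11t - 7 = 0.
Discriminant: (11)^2 - 4*5*(-7) = 261.
Quadratic formula: t = (-11 +/- sqrt(261)) / 10.
So t = -11/10 + 3*sqrt(29)/10 ~= 0.5155 or t = -3*sqrt(29)/10 - 11/10 ~= -2.7155.

t = -2.7155 or t = 0.5155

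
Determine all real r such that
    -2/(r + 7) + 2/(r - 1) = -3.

Multiply both sides by (r + 7)(r - 1):
-2(r - 1) + 2(r + 7) = -3(r + 7)(r - 1).
Expand and collect terms: -3r^2 - 18r + 5 = 0.
By the quadratic formula, r = (18 +/- sqrt(384)) / -6, so r ~= -6.266 or r ~= 0.266.
Neither value makes a denominator zero (r != -7, r != 1), so both are valid.

r = -6.266 or r = 0.266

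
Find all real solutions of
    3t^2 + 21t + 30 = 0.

Factor: 3(t + 2)(t + 5) = 0.
So t = -2 or t = -5.

t = -5 or t = -2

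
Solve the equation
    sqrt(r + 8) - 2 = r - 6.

Isolate the radical: sqrt(r + 8) = r - 4.
Square both sides: r + 8 = (r - 4)^2.
Expand and rearrange: r^2 - 9r + 8 = 0.
Solving gives r = 8 or r = 1.
Check each candidate in the original equation:
  r = 8: sqrt(16) = 4, while r - 4 = 4 — valid.
  r = 1: sqrt(9) = 3, while r - 4 = -3 — extraneous.

r = 8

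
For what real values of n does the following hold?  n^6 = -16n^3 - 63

Let u = n^3. The equation becomes u^2 + 16u + 63 = 0.
Factor: (u + 9)(u + 7) = 0, so u = -9 or u = -7.
n^3 = -9 gives n = -(9)^(1/3) ~= -2.0801.
n^3 = -7 gives n = -(7)^(1/3) ~= -1.9129.

n = -2.0801 or n = -1.9129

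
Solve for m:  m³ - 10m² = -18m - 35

m = -1.1401 or m = 5 or m = 6.1401

Rearrange: m³ - 10m² + 18m + 35 = 0.
Possible rational roots are divisors of 35. Testing m = 5 gives 0, so (m - 5) is a factor.
Divide: m³ - 10m² + 18m + 35 = (m - 5)(m² - 5m - 7).
Apply the quadratic formula to m² - 5m - 7 = 0: m = (5 ± √53)/2, i.e. m ≈ 6.1401 or m ≈ -1.1401.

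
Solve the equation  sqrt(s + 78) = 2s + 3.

Square both sides: s + 78 = (2s + 3)^2.
Expand and rearrange: 4s^2 + 11s - 69 = 0.
Solving gives s = 3 or s = -5.75.
Check each candidate in the original equation:
  s = 3: sqrt(81) = 9, while 2s + 3 = 9 — valid.
  s = -5.75: sqrt(72.25) = 8.5, while 2s + 3 = -8.5 — extraneous.

s = 3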